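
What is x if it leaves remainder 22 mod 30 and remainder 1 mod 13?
352

Using Chinese Remainder Theorem:
M = 30 × 13 = 390
M1 = 13, M2 = 30
y1 = 13^(-1) mod 30 = 7
y2 = 30^(-1) mod 13 = 10
x = (22×13×7 + 1×30×10) mod 390 = 352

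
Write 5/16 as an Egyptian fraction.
1/4 + 1/16

Greedy algorithm:
5/16: ceiling(16/5) = 4, use 1/4
1/16: ceiling(16/1) = 16, use 1/16
Result: 5/16 = 1/4 + 1/16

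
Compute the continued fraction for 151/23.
[6; 1, 1, 3, 3]

Euclidean algorithm steps:
151 = 6 × 23 + 13
23 = 1 × 13 + 10
13 = 1 × 10 + 3
10 = 3 × 3 + 1
3 = 3 × 1 + 0
Continued fraction: [6; 1, 1, 3, 3]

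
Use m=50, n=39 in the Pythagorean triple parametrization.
(979, 3900, 4021)

Euclid's formula: a = m² - n², b = 2mn, c = m² + n²
m = 50, n = 39
a = 50² - 39² = 2500 - 1521 = 979
b = 2 × 50 × 39 = 3900
c = 50² + 39² = 2500 + 1521 = 4021
Verification: 979² + 3900² = 958441 + 15210000 = 16168441 = 4021² ✓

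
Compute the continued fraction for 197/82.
[2; 2, 2, 16]

Euclidean algorithm steps:
197 = 2 × 82 + 33
82 = 2 × 33 + 16
33 = 2 × 16 + 1
16 = 16 × 1 + 0
Continued fraction: [2; 2, 2, 16]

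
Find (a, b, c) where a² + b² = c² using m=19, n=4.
(345, 152, 377)

Euclid's formula: a = m² - n², b = 2mn, c = m² + n²
m = 19, n = 4
a = 19² - 4² = 361 - 16 = 345
b = 2 × 19 × 4 = 152
c = 19² + 4² = 361 + 16 = 377
Verification: 345² + 152² = 119025 + 23104 = 142129 = 377² ✓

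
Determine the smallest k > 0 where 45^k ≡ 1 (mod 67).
22

67 is prime, so ord(45) divides φ(67) = 66.
Divisors of 66: 1, 2, 3, 6, 11, 22, 33, 66.
Repeated squaring: 45^1 ≡ 45, 45^2 ≡ 15, 45^4 ≡ 24, 45^8 ≡ 40, 45^16 ≡ 59, 45^32 ≡ 64, 45^64 ≡ 9 (mod 67).
Test 45^d mod 67 for each divisor d in increasing order:
45^1 ≡ 45
45^2 ≡ 15
45^3 = 45^2·45^1 ≡ 5
45^6 = 45^4·45^2 ≡ 25
45^11 = 45^8·45^2·45^1 ≡ 66
45^22 = 45^16·45^4·45^2 ≡ 1  ← first divisor giving 1
The order is 22.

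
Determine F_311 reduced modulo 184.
137

Matrix identity: Q^n = [[F_(n+1), F_n], [F_n, F_(n-1)]] with Q = [[1,1],[1,0]].
n = 311 = 100110111₂. Square-and-multiply, entries mod 184:
Q^1 = [[1,1],[1,0]]
Q^2 = (Q^1)² = [[2,1],[1,1]]
Q^4 = (Q^2)² = [[5,3],[3,2]]
Q^9 = (Q^4)²·Q = [[55,34],[34,21]]
Q^19 = (Q^9)²·Q = [[141,133],[133,8]]
Q^38 = (Q^19)² = [[34,129],[129,89]]
Q^77 = (Q^38)²·Q = [[176,133],[133,43]]
Q^155 = (Q^77)²·Q = [[144,89],[89,55]]
Q^311 = (Q^155)²·Q = [[0,137],[137,47]]
F_311 mod 184 = Q^311[0][1] = 137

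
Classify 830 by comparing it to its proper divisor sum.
deficient

Proper divisors of 830: sum = 1 + 2 + 5 + 10 + 83 + 166 + 415 = 682
Since 682 < 830, 830 is deficient.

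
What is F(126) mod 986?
0

Matrix identity: Q^n = [[F_(n+1), F_n], [F_n, F_(n-1)]] with Q = [[1,1],[1,0]].
n = 126 = 1111110₂. Square-and-multiply, entries mod 986:
Q^1 = [[1,1],[1,0]]
Q^3 = (Q^1)²·Q = [[3,2],[2,1]]
Q^7 = (Q^3)²·Q = [[21,13],[13,8]]
Q^15 = (Q^7)²·Q = [[1,610],[610,377]]
Q^31 = (Q^15)²·Q = [[235,379],[379,842]]
Q^63 = (Q^31)²·Q = [[659,680],[680,965]]
Q^126 = (Q^63)² = [[407,0],[0,407]]
F_126 mod 986 = Q^126[0][1] = 0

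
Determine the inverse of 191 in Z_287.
284

gcd(191, 287) = 1, so the inverse exists.
Extended Euclidean algorithm on (287, 191):
287 = 1 × 191 + 96  ⟹  96 = (1)·287 + (-1)·191
191 = 1 × 96 + 95  ⟹  95 = (-1)·287 + (2)·191
96 = 1 × 95 + 1  ⟹  1 = (2)·287 + (-3)·191
So (-3)·191 ≡ 1 (mod 287), i.e. 191^(-1) ≡ -3 ≡ 284 (mod 287).
Check: 191 × 284 = 54244 ≡ 1 (mod 287)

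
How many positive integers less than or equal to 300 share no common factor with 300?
80

300 = 2^2 × 3 × 5^2
φ(n) = n × ∏(1 - 1/p) for each prime p dividing n
φ(300) = 300 × (1 - 1/2) × (1 - 1/3) × (1 - 1/5) = 80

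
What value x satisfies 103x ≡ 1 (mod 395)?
372

gcd(103, 395) = 1, so the inverse exists.
Extended Euclidean algorithm on (395, 103):
395 = 3 × 103 + 86  ⟹  86 = (1)·395 + (-3)·103
103 = 1 × 86 + 17  ⟹  17 = (-1)·395 + (4)·103
86 = 5 × 17 + 1  ⟹  1 = (6)·395 + (-23)·103
So (-23)·103 ≡ 1 (mod 395), i.e. 103^(-1) ≡ -23 ≡ 372 (mod 395).
Check: 103 × 372 = 38316 ≡ 1 (mod 395)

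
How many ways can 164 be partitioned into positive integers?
156919475295

p(n) counts ways to write n as a sum of positive integers (order ignored).
Euler's pentagonal recurrence: p(k) = p(k-1) + p(k-2) - p(k-5) - p(k-7) + p(k-12) + p(k-15) - ... (offsets j(3j∓1)/2, signs ++--, p(0)=1, p(<0)=0).
DP table for k = 0..163: p(0)=1, p(1)=1, p(2)=2, p(3)=3, p(4)=5, p(5)=7, p(6)=11, p(7)=15, p(8)=22, p(9)=30, p(10)=42, p(11)=56, p(12)=77, p(13)=101, p(14)=135, p(15)=176, p(16)=231, p(17)=297, p(18)=385, p(19)=490, p(20)=627, p(21)=792, p(22)=1002, p(23)=1255, p(24)=1575, p(25)=1958, p(26)=2436, p(27)=3010, p(28)=3718, p(29)=4565, p(30)=5604, p(31)=6842, p(32)=8349, p(33)=10143, p(34)=12310, p(35)=14883, p(36)=17977, p(37)=21637, p(38)=26015, p(39)=31185, p(40)=37338, p(41)=44583, p(42)=53174, p(43)=63261, p(44)=75175, p(45)=89134, p(46)=105558, p(47)=124754, p(48)=147273, p(49)=173525, p(50)=204226, p(51)=239943, p(52)=281589, p(53)=329931, p(54)=386155, p(55)=451276, p(56)=526823, p(57)=614154, p(58)=715220, p(59)=831820, p(60)=966467, p(61)=1121505, p(62)=1300156, p(63)=1505499, p(64)=1741630, p(65)=2012558, p(66)=2323520, p(67)=2679689, p(68)=3087735, p(69)=3554345, p(70)=4087968, p(71)=4697205, p(72)=5392783, p(73)=6185689, p(74)=7089500, p(75)=8118264, p(76)=9289091, p(77)=10619863, p(78)=12132164, p(79)=13848650, p(80)=15796476, p(81)=18004327, p(82)=20506255, p(83)=23338469, p(84)=26543660, p(85)=30167357, p(86)=34262962, p(87)=38887673, p(88)=44108109, p(89)=49995925, p(90)=56634173, p(91)=64112359, p(92)=72533807, p(93)=82010177, p(94)=92669720, p(95)=104651419, p(96)=118114304, p(97)=133230930, p(98)=150198136, p(99)=169229875, p(100)=190569292, p(101)=214481126, p(102)=241265379, p(103)=271248950, p(104)=304801365, p(105)=342325709, p(106)=384276336, p(107)=431149389, p(108)=483502844, p(109)=541946240, p(110)=607163746, p(111)=679903203, p(112)=761002156, p(113)=851376628, p(114)=952050665, p(115)=1064144451, p(116)=1188908248, p(117)=1327710076, p(118)=1482074143, p(119)=1653668665, p(120)=1844349560, p(121)=2056148051, p(122)=2291320912, p(123)=2552338241, p(124)=2841940500, p(125)=3163127352, p(126)=3519222692, p(127)=3913864295, p(128)=4351078600, p(129)=4835271870, p(130)=5371315400, p(131)=5964539504, p(132)=6620830889, p(133)=7346629512, p(134)=8149040695, p(135)=9035836076, p(136)=10015581680, p(137)=11097645016, p(138)=12292341831, p(139)=13610949895, p(140)=15065878135, p(141)=16670689208, p(142)=18440293320, p(143)=20390982757, p(144)=22540654445, p(145)=24908858009, p(146)=27517052599, p(147)=30388671978, p(148)=33549419497, p(149)=37027355200, p(150)=40853235313, p(151)=45060624582, p(152)=49686288421, p(153)=54770336324, p(154)=60356673280, p(155)=66493182097, p(156)=73232243759, p(157)=80630964769, p(158)=88751778802, p(159)=97662728555, p(160)=107438159466, p(161)=118159068427, p(162)=129913904637, p(163)=142798995930.
Final step: p(164) = p(163) + p(162) - p(159) - p(157) + p(152) + p(149) - p(142) - p(138) + p(129) + p(124) - p(113) - p(107) + p(94) + p(87) - p(72) - p(64) + p(47) + p(38) - p(19) - p(9)
= 142798995930 + 129913904637 - 97662728555 - 80630964769 + 49686288421 + 37027355200 - 18440293320 - 12292341831 + 4835271870 + 2841940500 - 851376628 - 431149389 + 92669720 + 38887673 - 5392783 - 1741630 + 124754 + 26015 - 490 - 30
= 156919475295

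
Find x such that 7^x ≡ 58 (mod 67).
45

Baby-step giant-step with step n = ⌈√67⌉ = 9.
Baby steps 7^j mod 67 (j:value) for j=0..8: 0:1, 1:7, 2:49, 3:8, 4:56, 5:57, 6:64, 7:46, 8:54.
Giant-step multiplier: 7^(-9) ≡ 7^(66-9) = 7^57 ≡ 53 (mod 67).
Giant steps γ_i = 58·53^i mod 67: γ_0=58, γ_1=59, γ_2=45, γ_3=40, γ_4=43, γ_5=1 (in table at j=0).
x = i·n + j = 5·9 + 0 = 45.
Check: 7^45 ≡ 58 (mod 67).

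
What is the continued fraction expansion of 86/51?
[1; 1, 2, 5, 3]

Euclidean algorithm steps:
86 = 1 × 51 + 35
51 = 1 × 35 + 16
35 = 2 × 16 + 3
16 = 5 × 3 + 1
3 = 3 × 1 + 0
Continued fraction: [1; 1, 2, 5, 3]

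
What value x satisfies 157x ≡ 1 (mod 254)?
199

gcd(157, 254) = 1, so the inverse exists.
Extended Euclidean algorithm on (254, 157):
254 = 1 × 157 + 97  ⟹  97 = (1)·254 + (-1)·157
157 = 1 × 97 + 60  ⟹  60 = (-1)·254 + (2)·157
97 = 1 × 60 + 37  ⟹  37 = (2)·254 + (-3)·157
60 = 1 × 37 + 23  ⟹  23 = (-3)·254 + (5)·157
37 = 1 × 23 + 14  ⟹  14 = (5)·254 + (-8)·157
23 = 1 × 14 + 9  ⟹  9 = (-8)·254 + (13)·157
14 = 1 × 9 + 5  ⟹  5 = (13)·254 + (-21)·157
9 = 1 × 5 + 4  ⟹  4 = (-21)·254 + (34)·157
5 = 1 × 4 + 1  ⟹  1 = (34)·254 + (-55)·157
So (-55)·157 ≡ 1 (mod 254), i.e. 157^(-1) ≡ -55 ≡ 199 (mod 254).
Check: 157 × 199 = 31243 ≡ 1 (mod 254)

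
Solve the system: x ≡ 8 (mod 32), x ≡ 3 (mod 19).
136

Using Chinese Remainder Theorem:
M = 32 × 19 = 608
M1 = 19, M2 = 32
y1 = 19^(-1) mod 32 = 27
y2 = 32^(-1) mod 19 = 3
x = (8×19×27 + 3×32×3) mod 608 = 136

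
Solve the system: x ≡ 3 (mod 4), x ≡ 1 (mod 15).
31

Using Chinese Remainder Theorem:
M = 4 × 15 = 60
M1 = 15, M2 = 4
y1 = 15^(-1) mod 4 = 3
y2 = 4^(-1) mod 15 = 4
x = (3×15×3 + 1×4×4) mod 60 = 31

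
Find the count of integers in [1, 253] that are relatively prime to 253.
220

253 = 11 × 23
φ(n) = n × ∏(1 - 1/p) for each prime p dividing n
φ(253) = 253 × (1 - 1/11) × (1 - 1/23) = 220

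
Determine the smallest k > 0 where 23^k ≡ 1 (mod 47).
46

47 is prime, so ord(23) divides φ(47) = 46.
Divisors of 46: 1, 2, 23, 46.
Repeated squaring: 23^1 ≡ 23, 23^2 ≡ 12, 23^4 ≡ 3, 23^8 ≡ 9, 23^16 ≡ 34, 23^32 ≡ 28 (mod 47).
Test 23^d mod 47 for each divisor d in increasing order:
23^1 ≡ 23
23^2 ≡ 12
23^23 = 23^16·23^4·23^2·23^1 ≡ 46
23^46 = 23^32·23^8·23^4·23^2 ≡ 1  ← first divisor giving 1
The order is 46.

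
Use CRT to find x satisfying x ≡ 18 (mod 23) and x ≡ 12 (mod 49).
110

Using Chinese Remainder Theorem:
M = 23 × 49 = 1127
M1 = 49, M2 = 23
y1 = 49^(-1) mod 23 = 8
y2 = 23^(-1) mod 49 = 32
x = (18×49×8 + 12×23×32) mod 1127 = 110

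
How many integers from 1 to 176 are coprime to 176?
80

176 = 2^4 × 11
φ(n) = n × ∏(1 - 1/p) for each prime p dividing n
φ(176) = 176 × (1 - 1/2) × (1 - 1/11) = 80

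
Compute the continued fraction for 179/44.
[4; 14, 1, 2]

Euclidean algorithm steps:
179 = 4 × 44 + 3
44 = 14 × 3 + 2
3 = 1 × 2 + 1
2 = 2 × 1 + 0
Continued fraction: [4; 14, 1, 2]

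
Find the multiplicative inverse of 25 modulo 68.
49

gcd(25, 68) = 1, so the inverse exists.
Extended Euclidean algorithm on (68, 25):
68 = 2 × 25 + 18  ⟹  18 = (1)·68 + (-2)·25
25 = 1 × 18 + 7  ⟹  7 = (-1)·68 + (3)·25
18 = 2 × 7 + 4  ⟹  4 = (3)·68 + (-8)·25
7 = 1 × 4 + 3  ⟹  3 = (-4)·68 + (11)·25
4 = 1 × 3 + 1  ⟹  1 = (7)·68 + (-19)·25
So (-19)·25 ≡ 1 (mod 68), i.e. 25^(-1) ≡ -19 ≡ 49 (mod 68).
Check: 25 × 49 = 1225 ≡ 1 (mod 68)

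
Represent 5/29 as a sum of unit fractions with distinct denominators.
1/6 + 1/174

Greedy algorithm:
5/29: ceiling(29/5) = 6, use 1/6
1/174: ceiling(174/1) = 174, use 1/174
Result: 5/29 = 1/6 + 1/174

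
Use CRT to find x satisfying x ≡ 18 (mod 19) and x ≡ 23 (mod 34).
227

Using Chinese Remainder Theorem:
M = 19 × 34 = 646
M1 = 34, M2 = 19
y1 = 34^(-1) mod 19 = 14
y2 = 19^(-1) mod 34 = 9
x = (18×34×14 + 23×19×9) mod 646 = 227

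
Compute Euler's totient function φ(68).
32

68 = 2^2 × 17
φ(n) = n × ∏(1 - 1/p) for each prime p dividing n
φ(68) = 68 × (1 - 1/2) × (1 - 1/17) = 32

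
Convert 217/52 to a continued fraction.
[4; 5, 1, 3, 2]

Euclidean algorithm steps:
217 = 4 × 52 + 9
52 = 5 × 9 + 7
9 = 1 × 7 + 2
7 = 3 × 2 + 1
2 = 2 × 1 + 0
Continued fraction: [4; 5, 1, 3, 2]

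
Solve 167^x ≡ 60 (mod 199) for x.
27

Baby-step giant-step with step n = ⌈√199⌉ = 15.
Baby steps 167^j mod 199 (j:value) for j=0..14: 0:1, 1:167, 2:29, 3:67, 4:45, 5:152, 6:111, 7:30, 8:35, 9:74, 10:20, 11:156, 12:182, 13:146, 14:104.
Giant-step multiplier: 167^(-15) ≡ 167^(198-15) = 167^183 ≡ 76 (mod 199).
Giant steps γ_i = 60·76^i mod 199: γ_0=60, γ_1=182 (in table at j=12).
x = i·n + j = 1·15 + 12 = 27.
Check: 167^27 ≡ 60 (mod 199).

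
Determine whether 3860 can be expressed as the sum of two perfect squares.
4² + 62² (a=4, b=62)

Factorization: 3860 = 2^2 × 5 × 193
By Fermat: n is sum of two squares iff every prime p ≡ 3 (mod 4) appears to even power.
All primes ≡ 3 (mod 4) appear to even power.
Search a = 0, 1, 2, … for 3860 - a² a perfect square: first hit at a = 4: 3860 - 16 = 3844 = 62².
3860 = 4² + 62² = 16 + 3844 ✓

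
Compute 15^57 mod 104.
31

Repeated squaring. Binary of 57 = 111001.
15^1 ≡ 15 (mod 104); 15^2 ≡ 17 (mod 104); 15^4 ≡ 81 (mod 104); 15^8 ≡ 9 (mod 104); 15^16 ≡ 81 (mod 104); 15^32 ≡ 9 (mod 104)
15^57 = 15^1 × 15^8 × 15^16 × 15^32 ≡ 31 (mod 104)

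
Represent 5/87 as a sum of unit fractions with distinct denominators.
1/18 + 1/522

Greedy algorithm:
5/87: ceiling(87/5) = 18, use 1/18
1/522: ceiling(522/1) = 522, use 1/522
Result: 5/87 = 1/18 + 1/522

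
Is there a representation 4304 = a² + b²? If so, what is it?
40² + 52² (a=40, b=52)

Factorization: 4304 = 2^4 × 269
By Fermat: n is sum of two squares iff every prime p ≡ 3 (mod 4) appears to even power.
All primes ≡ 3 (mod 4) appear to even power.
Search a = 0, 1, 2, … for 4304 - a² a perfect square: first hit at a = 40: 4304 - 1600 = 2704 = 52².
4304 = 40² + 52² = 1600 + 2704 ✓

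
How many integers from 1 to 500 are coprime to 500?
200

500 = 2^2 × 5^3
φ(n) = n × ∏(1 - 1/p) for each prime p dividing n
φ(500) = 500 × (1 - 1/2) × (1 - 1/5) = 200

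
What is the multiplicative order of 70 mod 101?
50

101 is prime, so ord(70) divides φ(101) = 100.
Divisors of 100: 1, 2, 4, 5, 10, 20, 25, 50, 100.
Repeated squaring: 70^1 ≡ 70, 70^2 ≡ 52, 70^4 ≡ 78, 70^8 ≡ 24, 70^16 ≡ 71, 70^32 ≡ 92, 70^64 ≡ 81 (mod 101).
Test 70^d mod 101 for each divisor d in increasing order:
70^1 ≡ 70
70^2 ≡ 52
70^4 ≡ 78
70^5 = 70^4·70^1 ≡ 6
70^10 = 70^8·70^2 ≡ 36
70^20 = 70^16·70^4 ≡ 84
70^25 = 70^16·70^8·70^1 ≡ 100
70^50 = 70^32·70^16·70^2 ≡ 1  ← first divisor giving 1
The order is 50.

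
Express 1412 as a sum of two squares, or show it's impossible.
16² + 34² (a=16, b=34)

Factorization: 1412 = 2^2 × 353
By Fermat: n is sum of two squares iff every prime p ≡ 3 (mod 4) appears to even power.
All primes ≡ 3 (mod 4) appear to even power.
Search a = 0, 1, 2, … for 1412 - a² a perfect square: first hit at a = 16: 1412 - 256 = 1156 = 34².
1412 = 16² + 34² = 256 + 1156 ✓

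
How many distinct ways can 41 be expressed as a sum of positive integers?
44583

p(n) counts ways to write n as a sum of positive integers (order ignored).
Euler's pentagonal recurrence: p(k) = p(k-1) + p(k-2) - p(k-5) - p(k-7) + p(k-12) + p(k-15) - ... (offsets j(3j∓1)/2, signs ++--, p(0)=1, p(<0)=0).
DP table for k = 0..40: p(0)=1, p(1)=1, p(2)=2, p(3)=3, p(4)=5, p(5)=7, p(6)=11, p(7)=15, p(8)=22, p(9)=30, p(10)=42, p(11)=56, p(12)=77, p(13)=101, p(14)=135, p(15)=176, p(16)=231, p(17)=297, p(18)=385, p(19)=490, p(20)=627, p(21)=792, p(22)=1002, p(23)=1255, p(24)=1575, p(25)=1958, p(26)=2436, p(27)=3010, p(28)=3718, p(29)=4565, p(30)=5604, p(31)=6842, p(32)=8349, p(33)=10143, p(34)=12310, p(35)=14883, p(36)=17977, p(37)=21637, p(38)=26015, p(39)=31185, p(40)=37338.
Final step: p(41) = p(40) + p(39) - p(36) - p(34) + p(29) + p(26) - p(19) - p(15) + p(6) + p(1)
= 37338 + 31185 - 17977 - 12310 + 4565 + 2436 - 490 - 176 + 11 + 1
= 44583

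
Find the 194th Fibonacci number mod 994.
575

Matrix identity: Q^n = [[F_(n+1), F_n], [F_n, F_(n-1)]] with Q = [[1,1],[1,0]].
n = 194 = 11000010₂. Square-and-multiply, entries mod 994:
Q^1 = [[1,1],[1,0]]
Q^3 = (Q^1)²·Q = [[3,2],[2,1]]
Q^6 = (Q^3)² = [[13,8],[8,5]]
Q^12 = (Q^6)² = [[233,144],[144,89]]
Q^24 = (Q^12)² = [[475,644],[644,825]]
Q^48 = (Q^24)² = [[225,252],[252,967]]
Q^97 = (Q^48)²·Q = [[15,813],[813,196]]
Q^194 = (Q^97)² = [[184,575],[575,603]]
F_194 mod 994 = Q^194[0][1] = 575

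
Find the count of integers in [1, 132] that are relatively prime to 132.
40

132 = 2^2 × 3 × 11
φ(n) = n × ∏(1 - 1/p) for each prime p dividing n
φ(132) = 132 × (1 - 1/2) × (1 - 1/3) × (1 - 1/11) = 40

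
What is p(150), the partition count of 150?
40853235313

p(n) counts ways to write n as a sum of positive integers (order ignored).
Euler's pentagonal recurrence: p(k) = p(k-1) + p(k-2) - p(k-5) - p(k-7) + p(k-12) + p(k-15) - ... (offsets j(3j∓1)/2, signs ++--, p(0)=1, p(<0)=0).
DP table for k = 0..149: p(0)=1, p(1)=1, p(2)=2, p(3)=3, p(4)=5, p(5)=7, p(6)=11, p(7)=15, p(8)=22, p(9)=30, p(10)=42, p(11)=56, p(12)=77, p(13)=101, p(14)=135, p(15)=176, p(16)=231, p(17)=297, p(18)=385, p(19)=490, p(20)=627, p(21)=792, p(22)=1002, p(23)=1255, p(24)=1575, p(25)=1958, p(26)=2436, p(27)=3010, p(28)=3718, p(29)=4565, p(30)=5604, p(31)=6842, p(32)=8349, p(33)=10143, p(34)=12310, p(35)=14883, p(36)=17977, p(37)=21637, p(38)=26015, p(39)=31185, p(40)=37338, p(41)=44583, p(42)=53174, p(43)=63261, p(44)=75175, p(45)=89134, p(46)=105558, p(47)=124754, p(48)=147273, p(49)=173525, p(50)=204226, p(51)=239943, p(52)=281589, p(53)=329931, p(54)=386155, p(55)=451276, p(56)=526823, p(57)=614154, p(58)=715220, p(59)=831820, p(60)=966467, p(61)=1121505, p(62)=1300156, p(63)=1505499, p(64)=1741630, p(65)=2012558, p(66)=2323520, p(67)=2679689, p(68)=3087735, p(69)=3554345, p(70)=4087968, p(71)=4697205, p(72)=5392783, p(73)=6185689, p(74)=7089500, p(75)=8118264, p(76)=9289091, p(77)=10619863, p(78)=12132164, p(79)=13848650, p(80)=15796476, p(81)=18004327, p(82)=20506255, p(83)=23338469, p(84)=26543660, p(85)=30167357, p(86)=34262962, p(87)=38887673, p(88)=44108109, p(89)=49995925, p(90)=56634173, p(91)=64112359, p(92)=72533807, p(93)=82010177, p(94)=92669720, p(95)=104651419, p(96)=118114304, p(97)=133230930, p(98)=150198136, p(99)=169229875, p(100)=190569292, p(101)=214481126, p(102)=241265379, p(103)=271248950, p(104)=304801365, p(105)=342325709, p(106)=384276336, p(107)=431149389, p(108)=483502844, p(109)=541946240, p(110)=607163746, p(111)=679903203, p(112)=761002156, p(113)=851376628, p(114)=952050665, p(115)=1064144451, p(116)=1188908248, p(117)=1327710076, p(118)=1482074143, p(119)=1653668665, p(120)=1844349560, p(121)=2056148051, p(122)=2291320912, p(123)=2552338241, p(124)=2841940500, p(125)=3163127352, p(126)=3519222692, p(127)=3913864295, p(128)=4351078600, p(129)=4835271870, p(130)=5371315400, p(131)=5964539504, p(132)=6620830889, p(133)=7346629512, p(134)=8149040695, p(135)=9035836076, p(136)=10015581680, p(137)=11097645016, p(138)=12292341831, p(139)=13610949895, p(140)=15065878135, p(141)=16670689208, p(142)=18440293320, p(143)=20390982757, p(144)=22540654445, p(145)=24908858009, p(146)=27517052599, p(147)=30388671978, p(148)=33549419497, p(149)=37027355200.
Final step: p(150) = p(149) + p(148) - p(145) - p(143) + p(138) + p(135) - p(128) - p(124) + p(115) + p(110) - p(99) - p(93) + p(80) + p(73) - p(58) - p(50) + p(33) + p(24) - p(5)
= 37027355200 + 33549419497 - 24908858009 - 20390982757 + 12292341831 + 9035836076 - 4351078600 - 2841940500 + 1064144451 + 607163746 - 169229875 - 82010177 + 15796476 + 6185689 - 715220 - 204226 + 10143 + 1575 - 7
= 40853235313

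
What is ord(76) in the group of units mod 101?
50

101 is prime, so ord(76) divides φ(101) = 100.
Divisors of 100: 1, 2, 4, 5, 10, 20, 25, 50, 100.
Repeated squaring: 76^1 ≡ 76, 76^2 ≡ 19, 76^4 ≡ 58, 76^8 ≡ 31, 76^16 ≡ 52, 76^32 ≡ 78, 76^64 ≡ 24 (mod 101).
Test 76^d mod 101 for each divisor d in increasing order:
76^1 ≡ 76
76^2 ≡ 19
76^4 ≡ 58
76^5 = 76^4·76^1 ≡ 65
76^10 = 76^8·76^2 ≡ 84
76^20 = 76^16·76^4 ≡ 87
76^25 = 76^16·76^8·76^1 ≡ 100
76^50 = 76^32·76^16·76^2 ≡ 1  ← first divisor giving 1
The order is 50.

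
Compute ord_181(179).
180

181 is prime, so ord(179) divides φ(181) = 180.
Divisors of 180: 1, 2, 3, 4, 5, 6, 9, 10, 12, 15, 18, 20, 30, 36, 45, 60, 90, 180.
Repeated squaring: 179^1 ≡ 179, 179^2 ≡ 4, 179^4 ≡ 16, 179^8 ≡ 75, 179^16 ≡ 14, 179^32 ≡ 15, 179^64 ≡ 44, 179^128 ≡ 126 (mod 181).
Test 179^d mod 181 for each divisor d in increasing order:
179^1 ≡ 179
179^2 ≡ 4
179^3 = 179^2·179^1 ≡ 173
179^4 ≡ 16
179^5 = 179^4·179^1 ≡ 149
179^6 = 179^4·179^2 ≡ 64
179^9 = 179^8·179^1 ≡ 31
179^10 = 179^8·179^2 ≡ 119
179^12 = 179^8·179^4 ≡ 114
179^15 = 179^8·179^4·179^2·179^1 ≡ 174
179^18 = 179^16·179^2 ≡ 56
179^20 = 179^16·179^4 ≡ 43
179^30 = 179^16·179^8·179^4·179^2 ≡ 49
179^36 = 179^32·179^4 ≡ 59
179^45 = 179^32·179^8·179^4·179^1 ≡ 19
179^60 = 179^32·179^16·179^8·179^4 ≡ 48
179^90 = 179^64·179^16·179^8·179^2 ≡ 180
179^180 = 179^128·179^32·179^16·179^4 ≡ 1  ← first divisor giving 1
The order is 180.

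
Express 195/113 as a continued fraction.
[1; 1, 2, 1, 1, 1, 4, 2]

Euclidean algorithm steps:
195 = 1 × 113 + 82
113 = 1 × 82 + 31
82 = 2 × 31 + 20
31 = 1 × 20 + 11
20 = 1 × 11 + 9
11 = 1 × 9 + 2
9 = 4 × 2 + 1
2 = 2 × 1 + 0
Continued fraction: [1; 1, 2, 1, 1, 1, 4, 2]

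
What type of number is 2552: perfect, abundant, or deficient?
abundant

Proper divisors of 2552: sum = 1 + 2 + 4 + 8 + 11 + 22 + 29 + 44 + 58 + 88 + 116 + 232 + 319 + 638 + 1276 = 2848
Since 2848 > 2552, 2552 is abundant.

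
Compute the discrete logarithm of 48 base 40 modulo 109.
16

Baby-step giant-step with step n = ⌈√109⌉ = 11.
Baby steps 40^j mod 109 (j:value) for j=0..10: 0:1, 1:40, 2:74, 3:17, 4:26, 5:59, 6:71, 7:6, 8:22, 9:8, 10:102.
Giant-step multiplier: 40^(-11) ≡ 40^(108-11) = 40^97 ≡ 58 (mod 109).
Giant steps γ_i = 48·58^i mod 109: γ_0=48, γ_1=59 (in table at j=5).
x = i·n + j = 1·11 + 5 = 16.
Check: 40^16 ≡ 48 (mod 109).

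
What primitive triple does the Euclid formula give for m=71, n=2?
(5037, 284, 5045)

Euclid's formula: a = m² - n², b = 2mn, c = m² + n²
m = 71, n = 2
a = 71² - 2² = 5041 - 4 = 5037
b = 2 × 71 × 2 = 284
c = 71² + 2² = 5041 + 4 = 5045
Verification: 5037² + 284² = 25371369 + 80656 = 25452025 = 5045² ✓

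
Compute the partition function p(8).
22

p(n) counts ways to write n as a sum of positive integers (order ignored).
Examples: 8; 7 + 1; 6 + 2; 6 + 1 + 1; 5 + 3; ... (22 total)
p(8) = 22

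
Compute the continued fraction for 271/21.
[12; 1, 9, 2]

Euclidean algorithm steps:
271 = 12 × 21 + 19
21 = 1 × 19 + 2
19 = 9 × 2 + 1
2 = 2 × 1 + 0
Continued fraction: [12; 1, 9, 2]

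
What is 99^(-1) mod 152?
43

gcd(99, 152) = 1, so the inverse exists.
Extended Euclidean algorithm on (152, 99):
152 = 1 × 99 + 53  ⟹  53 = (1)·152 + (-1)·99
99 = 1 × 53 + 46  ⟹  46 = (-1)·152 + (2)·99
53 = 1 × 46 + 7  ⟹  7 = (2)·152 + (-3)·99
46 = 6 × 7 + 4  ⟹  4 = (-13)·152 + (20)·99
7 = 1 × 4 + 3  ⟹  3 = (15)·152 + (-23)·99
4 = 1 × 3 + 1  ⟹  1 = (-28)·152 + (43)·99
So (43)·99 ≡ 1 (mod 152), i.e. 99^(-1) ≡ 43 (mod 152).
Check: 99 × 43 = 4257 ≡ 1 (mod 152)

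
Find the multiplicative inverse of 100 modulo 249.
127

gcd(100, 249) = 1, so the inverse exists.
Extended Euclidean algorithm on (249, 100):
249 = 2 × 100 + 49  ⟹  49 = (1)·249 + (-2)·100
100 = 2 × 49 + 2  ⟹  2 = (-2)·249 + (5)·100
49 = 24 × 2 + 1  ⟹  1 = (49)·249 + (-122)·100
So (-122)·100 ≡ 1 (mod 249), i.e. 100^(-1) ≡ -122 ≡ 127 (mod 249).
Check: 100 × 127 = 12700 ≡ 1 (mod 249)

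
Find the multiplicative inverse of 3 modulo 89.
30

gcd(3, 89) = 1, so the inverse exists.
Extended Euclidean algorithm on (89, 3):
89 = 29 × 3 + 2  ⟹  2 = (1)·89 + (-29)·3
3 = 1 × 2 + 1  ⟹  1 = (-1)·89 + (30)·3
So (30)·3 ≡ 1 (mod 89), i.e. 3^(-1) ≡ 30 (mod 89).
Check: 3 × 30 = 90 ≡ 1 (mod 89)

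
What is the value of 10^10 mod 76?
28

Repeated squaring. Binary of 10 = 1010.
10^1 ≡ 10 (mod 76); 10^2 ≡ 24 (mod 76); 10^4 ≡ 44 (mod 76); 10^8 ≡ 36 (mod 76)
10^10 = 10^2 × 10^8 ≡ 28 (mod 76)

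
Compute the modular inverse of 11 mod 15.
11

gcd(11, 15) = 1, so the inverse exists.
Extended Euclidean algorithm on (15, 11):
15 = 1 × 11 + 4  ⟹  4 = (1)·15 + (-1)·11
11 = 2 × 4 + 3  ⟹  3 = (-2)·15 + (3)·11
4 = 1 × 3 + 1  ⟹  1 = (3)·15 + (-4)·11
So (-4)·11 ≡ 1 (mod 15), i.e. 11^(-1) ≡ -4 ≡ 11 (mod 15).
Check: 11 × 11 = 121 ≡ 1 (mod 15)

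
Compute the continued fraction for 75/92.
[0; 1, 4, 2, 2, 3]

Euclidean algorithm steps:
75 = 0 × 92 + 75
92 = 1 × 75 + 17
75 = 4 × 17 + 7
17 = 2 × 7 + 3
7 = 2 × 3 + 1
3 = 3 × 1 + 0
Continued fraction: [0; 1, 4, 2, 2, 3]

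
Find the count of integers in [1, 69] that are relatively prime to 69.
44

69 = 3 × 23
φ(n) = n × ∏(1 - 1/p) for each prime p dividing n
φ(69) = 69 × (1 - 1/3) × (1 - 1/23) = 44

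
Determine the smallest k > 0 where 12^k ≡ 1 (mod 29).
4

29 is prime, so ord(12) divides φ(29) = 28.
Divisors of 28: 1, 2, 4, 7, 14, 28.
Repeated squaring: 12^1 ≡ 12, 12^2 ≡ 28, 12^4 ≡ 1, 12^8 ≡ 1, 12^16 ≡ 1 (mod 29).
Test 12^d mod 29 for each divisor d in increasing order:
12^1 ≡ 12
12^2 ≡ 28
12^4 ≡ 1  ← first divisor giving 1
The order is 4.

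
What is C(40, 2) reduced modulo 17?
15

Using Lucas' theorem:
Write n=40 and k=2 in base 17:
n in base 17: [2, 6]
k in base 17: [0, 2]
C(40,2) mod 17 = ∏ C(n_i, k_i) mod 17
Digit binomials (mod 17): C(2,0) = 1; C(6,2) = 15
Product: 1 × 15 = 15 ≡ 15 (mod 17)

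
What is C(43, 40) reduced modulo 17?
16

Using Lucas' theorem:
Write n=43 and k=40 in base 17:
n in base 17: [2, 9]
k in base 17: [2, 6]
C(43,40) mod 17 = ∏ C(n_i, k_i) mod 17
Digit binomials (mod 17): C(2,2) = 1; C(9,6) = 84 ≡ 16
Product: 1 × 16 = 16 ≡ 16 (mod 17)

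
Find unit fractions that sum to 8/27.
1/4 + 1/22 + 1/1188

Greedy algorithm:
8/27: ceiling(27/8) = 4, use 1/4
5/108: ceiling(108/5) = 22, use 1/22
1/1188: ceiling(1188/1) = 1188, use 1/1188
Result: 8/27 = 1/4 + 1/22 + 1/1188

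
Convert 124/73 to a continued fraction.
[1; 1, 2, 3, 7]

Euclidean algorithm steps:
124 = 1 × 73 + 51
73 = 1 × 51 + 22
51 = 2 × 22 + 7
22 = 3 × 7 + 1
7 = 7 × 1 + 0
Continued fraction: [1; 1, 2, 3, 7]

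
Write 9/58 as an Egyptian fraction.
1/7 + 1/82 + 1/8323

Greedy algorithm:
9/58: ceiling(58/9) = 7, use 1/7
5/406: ceiling(406/5) = 82, use 1/82
1/8323: ceiling(8323/1) = 8323, use 1/8323
Result: 9/58 = 1/7 + 1/82 + 1/8323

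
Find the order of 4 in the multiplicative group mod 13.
6

13 is prime, so ord(4) divides φ(13) = 12.
Divisors of 12: 1, 2, 3, 4, 6, 12.
Repeated squaring: 4^1 ≡ 4, 4^2 ≡ 3, 4^4 ≡ 9, 4^8 ≡ 3 (mod 13).
Test 4^d mod 13 for each divisor d in increasing order:
4^1 ≡ 4
4^2 ≡ 3
4^3 = 4^2·4^1 ≡ 12
4^4 ≡ 9
4^6 = 4^4·4^2 ≡ 1  ← first divisor giving 1
The order is 6.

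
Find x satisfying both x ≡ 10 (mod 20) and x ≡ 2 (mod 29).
350

Using Chinese Remainder Theorem:
M = 20 × 29 = 580
M1 = 29, M2 = 20
y1 = 29^(-1) mod 20 = 9
y2 = 20^(-1) mod 29 = 16
x = (10×29×9 + 2×20×16) mod 580 = 350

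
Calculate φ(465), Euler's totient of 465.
240

465 = 3 × 5 × 31
φ(n) = n × ∏(1 - 1/p) for each prime p dividing n
φ(465) = 465 × (1 - 1/3) × (1 - 1/5) × (1 - 1/31) = 240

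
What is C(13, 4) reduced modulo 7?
1

Using Lucas' theorem:
Write n=13 and k=4 in base 7:
n in base 7: [1, 6]
k in base 7: [0, 4]
C(13,4) mod 7 = ∏ C(n_i, k_i) mod 7
Digit binomials (mod 7): C(1,0) = 1; C(6,4) = 15 ≡ 1
Product: 1 × 1 = 1 ≡ 1 (mod 7)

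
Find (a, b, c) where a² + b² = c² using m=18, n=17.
(35, 612, 613)

Euclid's formula: a = m² - n², b = 2mn, c = m² + n²
m = 18, n = 17
a = 18² - 17² = 324 - 289 = 35
b = 2 × 18 × 17 = 612
c = 18² + 17² = 324 + 289 = 613
Verification: 35² + 612² = 1225 + 374544 = 375769 = 613² ✓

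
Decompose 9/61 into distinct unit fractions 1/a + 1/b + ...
1/7 + 1/214 + 1/91378

Greedy algorithm:
9/61: ceiling(61/9) = 7, use 1/7
2/427: ceiling(427/2) = 214, use 1/214
1/91378: ceiling(91378/1) = 91378, use 1/91378
Result: 9/61 = 1/7 + 1/214 + 1/91378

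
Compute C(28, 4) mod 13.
0

Using Lucas' theorem:
Write n=28 and k=4 in base 13:
n in base 13: [2, 2]
k in base 13: [0, 4]
C(28,4) mod 13 = ∏ C(n_i, k_i) mod 13
Digit binomials (mod 13): C(2,0) = 1; C(2,4) = 0 (k_i > n_i)
Product: 1 × 0 = 0 ≡ 0 (mod 13)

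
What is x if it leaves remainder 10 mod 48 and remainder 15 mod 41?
1450

Using Chinese Remainder Theorem:
M = 48 × 41 = 1968
M1 = 41, M2 = 48
y1 = 41^(-1) mod 48 = 41
y2 = 48^(-1) mod 41 = 6
x = (10×41×41 + 15×48×6) mod 1968 = 1450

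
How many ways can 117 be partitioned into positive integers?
1327710076

p(n) counts ways to write n as a sum of positive integers (order ignored).
Euler's pentagonal recurrence: p(k) = p(k-1) + p(k-2) - p(k-5) - p(k-7) + p(k-12) + p(k-15) - ... (offsets j(3j∓1)/2, signs ++--, p(0)=1, p(<0)=0).
DP table for k = 0..116: p(0)=1, p(1)=1, p(2)=2, p(3)=3, p(4)=5, p(5)=7, p(6)=11, p(7)=15, p(8)=22, p(9)=30, p(10)=42, p(11)=56, p(12)=77, p(13)=101, p(14)=135, p(15)=176, p(16)=231, p(17)=297, p(18)=385, p(19)=490, p(20)=627, p(21)=792, p(22)=1002, p(23)=1255, p(24)=1575, p(25)=1958, p(26)=2436, p(27)=3010, p(28)=3718, p(29)=4565, p(30)=5604, p(31)=6842, p(32)=8349, p(33)=10143, p(34)=12310, p(35)=14883, p(36)=17977, p(37)=21637, p(38)=26015, p(39)=31185, p(40)=37338, p(41)=44583, p(42)=53174, p(43)=63261, p(44)=75175, p(45)=89134, p(46)=105558, p(47)=124754, p(48)=147273, p(49)=173525, p(50)=204226, p(51)=239943, p(52)=281589, p(53)=329931, p(54)=386155, p(55)=451276, p(56)=526823, p(57)=614154, p(58)=715220, p(59)=831820, p(60)=966467, p(61)=1121505, p(62)=1300156, p(63)=1505499, p(64)=1741630, p(65)=2012558, p(66)=2323520, p(67)=2679689, p(68)=3087735, p(69)=3554345, p(70)=4087968, p(71)=4697205, p(72)=5392783, p(73)=6185689, p(74)=7089500, p(75)=8118264, p(76)=9289091, p(77)=10619863, p(78)=12132164, p(79)=13848650, p(80)=15796476, p(81)=18004327, p(82)=20506255, p(83)=23338469, p(84)=26543660, p(85)=30167357, p(86)=34262962, p(87)=38887673, p(88)=44108109, p(89)=49995925, p(90)=56634173, p(91)=64112359, p(92)=72533807, p(93)=82010177, p(94)=92669720, p(95)=104651419, p(96)=118114304, p(97)=133230930, p(98)=150198136, p(99)=169229875, p(100)=190569292, p(101)=214481126, p(102)=241265379, p(103)=271248950, p(104)=304801365, p(105)=342325709, p(106)=384276336, p(107)=431149389, p(108)=483502844, p(109)=541946240, p(110)=607163746, p(111)=679903203, p(112)=761002156, p(113)=851376628, p(114)=952050665, p(115)=1064144451, p(116)=1188908248.
Final step: p(117) = p(116) + p(115) - p(112) - p(110) + p(105) + p(102) - p(95) - p(91) + p(82) + p(77) - p(66) - p(60) + p(47) + p(40) - p(25) - p(17) + p(0)
= 1188908248 + 1064144451 - 761002156 - 607163746 + 342325709 + 241265379 - 104651419 - 64112359 + 20506255 + 10619863 - 2323520 - 966467 + 124754 + 37338 - 1958 - 297 + 1
= 1327710076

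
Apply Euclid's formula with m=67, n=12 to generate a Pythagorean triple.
(4345, 1608, 4633)

Euclid's formula: a = m² - n², b = 2mn, c = m² + n²
m = 67, n = 12
a = 67² - 12² = 4489 - 144 = 4345
b = 2 × 67 × 12 = 1608
c = 67² + 12² = 4489 + 144 = 4633
Verification: 4345² + 1608² = 18879025 + 2585664 = 21464689 = 4633² ✓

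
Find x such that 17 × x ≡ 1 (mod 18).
17

gcd(17, 18) = 1, so the inverse exists.
Extended Euclidean algorithm on (18, 17):
18 = 1 × 17 + 1  ⟹  1 = (1)·18 + (-1)·17
So (-1)·17 ≡ 1 (mod 18), i.e. 17^(-1) ≡ -1 ≡ 17 (mod 18).
Check: 17 × 17 = 289 ≡ 1 (mod 18)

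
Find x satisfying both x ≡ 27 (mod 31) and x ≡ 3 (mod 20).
523

Using Chinese Remainder Theorem:
M = 31 × 20 = 620
M1 = 20, M2 = 31
y1 = 20^(-1) mod 31 = 14
y2 = 31^(-1) mod 20 = 11
x = (27×20×14 + 3×31×11) mod 620 = 523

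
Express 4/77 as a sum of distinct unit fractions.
1/20 + 1/514 + 1/395780

Greedy algorithm:
4/77: ceiling(77/4) = 20, use 1/20
3/1540: ceiling(1540/3) = 514, use 1/514
1/395780: ceiling(395780/1) = 395780, use 1/395780
Result: 4/77 = 1/20 + 1/514 + 1/395780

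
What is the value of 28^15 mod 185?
27

Repeated squaring. Binary of 15 = 1111.
28^1 ≡ 28 (mod 185); 28^2 ≡ 44 (mod 185); 28^4 ≡ 86 (mod 185); 28^8 ≡ 181 (mod 185)
28^15 = 28^1 × 28^2 × 28^4 × 28^8 ≡ 27 (mod 185)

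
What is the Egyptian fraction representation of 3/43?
1/15 + 1/323 + 1/208335

Greedy algorithm:
3/43: ceiling(43/3) = 15, use 1/15
2/645: ceiling(645/2) = 323, use 1/323
1/208335: ceiling(208335/1) = 208335, use 1/208335
Result: 3/43 = 1/15 + 1/323 + 1/208335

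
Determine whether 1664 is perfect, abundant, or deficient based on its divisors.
abundant

Proper divisors of 1664: sum = 1 + 2 + 4 + 8 + 13 + 16 + 26 + 32 + 52 + 64 + 104 + 128 + 208 + 416 + 832 = 1906
Since 1906 > 1664, 1664 is abundant.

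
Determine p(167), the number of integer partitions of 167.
207890420102

p(n) counts ways to write n as a sum of positive integers (order ignored).
Euler's pentagonal recurrence: p(k) = p(k-1) + p(k-2) - p(k-5) - p(k-7) + p(k-12) + p(k-15) - ... (offsets j(3j∓1)/2, signs ++--, p(0)=1, p(<0)=0).
DP table for k = 0..166: p(0)=1, p(1)=1, p(2)=2, p(3)=3, p(4)=5, p(5)=7, p(6)=11, p(7)=15, p(8)=22, p(9)=30, p(10)=42, p(11)=56, p(12)=77, p(13)=101, p(14)=135, p(15)=176, p(16)=231, p(17)=297, p(18)=385, p(19)=490, p(20)=627, p(21)=792, p(22)=1002, p(23)=1255, p(24)=1575, p(25)=1958, p(26)=2436, p(27)=3010, p(28)=3718, p(29)=4565, p(30)=5604, p(31)=6842, p(32)=8349, p(33)=10143, p(34)=12310, p(35)=14883, p(36)=17977, p(37)=21637, p(38)=26015, p(39)=31185, p(40)=37338, p(41)=44583, p(42)=53174, p(43)=63261, p(44)=75175, p(45)=89134, p(46)=105558, p(47)=124754, p(48)=147273, p(49)=173525, p(50)=204226, p(51)=239943, p(52)=281589, p(53)=329931, p(54)=386155, p(55)=451276, p(56)=526823, p(57)=614154, p(58)=715220, p(59)=831820, p(60)=966467, p(61)=1121505, p(62)=1300156, p(63)=1505499, p(64)=1741630, p(65)=2012558, p(66)=2323520, p(67)=2679689, p(68)=3087735, p(69)=3554345, p(70)=4087968, p(71)=4697205, p(72)=5392783, p(73)=6185689, p(74)=7089500, p(75)=8118264, p(76)=9289091, p(77)=10619863, p(78)=12132164, p(79)=13848650, p(80)=15796476, p(81)=18004327, p(82)=20506255, p(83)=23338469, p(84)=26543660, p(85)=30167357, p(86)=34262962, p(87)=38887673, p(88)=44108109, p(89)=49995925, p(90)=56634173, p(91)=64112359, p(92)=72533807, p(93)=82010177, p(94)=92669720, p(95)=104651419, p(96)=118114304, p(97)=133230930, p(98)=150198136, p(99)=169229875, p(100)=190569292, p(101)=214481126, p(102)=241265379, p(103)=271248950, p(104)=304801365, p(105)=342325709, p(106)=384276336, p(107)=431149389, p(108)=483502844, p(109)=541946240, p(110)=607163746, p(111)=679903203, p(112)=761002156, p(113)=851376628, p(114)=952050665, p(115)=1064144451, p(116)=1188908248, p(117)=1327710076, p(118)=1482074143, p(119)=1653668665, p(120)=1844349560, p(121)=2056148051, p(122)=2291320912, p(123)=2552338241, p(124)=2841940500, p(125)=3163127352, p(126)=3519222692, p(127)=3913864295, p(128)=4351078600, p(129)=4835271870, p(130)=5371315400, p(131)=5964539504, p(132)=6620830889, p(133)=7346629512, p(134)=8149040695, p(135)=9035836076, p(136)=10015581680, p(137)=11097645016, p(138)=12292341831, p(139)=13610949895, p(140)=15065878135, p(141)=16670689208, p(142)=18440293320, p(143)=20390982757, p(144)=22540654445, p(145)=24908858009, p(146)=27517052599, p(147)=30388671978, p(148)=33549419497, p(149)=37027355200, p(150)=40853235313, p(151)=45060624582, p(152)=49686288421, p(153)=54770336324, p(154)=60356673280, p(155)=66493182097, p(156)=73232243759, p(157)=80630964769, p(158)=88751778802, p(159)=97662728555, p(160)=107438159466, p(161)=118159068427, p(162)=129913904637, p(163)=142798995930, p(164)=156919475295, p(165)=172389800255, p(166)=189334822579.
Final step: p(167) = p(166) + p(165) - p(162) - p(160) + p(155) + p(152) - p(145) - p(141) + p(132) + p(127) - p(116) - p(110) + p(97) + p(90) - p(75) - p(67) + p(50) + p(41) - p(22) - p(12)
= 189334822579 + 172389800255 - 129913904637 - 107438159466 + 66493182097 + 49686288421 - 24908858009 - 16670689208 + 6620830889 + 3913864295 - 1188908248 - 607163746 + 133230930 + 56634173 - 8118264 - 2679689 + 204226 + 44583 - 1002 - 77
= 207890420102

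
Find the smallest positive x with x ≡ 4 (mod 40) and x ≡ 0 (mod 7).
84

Using Chinese Remainder Theorem:
M = 40 × 7 = 280
M1 = 7, M2 = 40
y1 = 7^(-1) mod 40 = 23
y2 = 40^(-1) mod 7 = 3
x = (4×7×23 + 0×40×3) mod 280 = 84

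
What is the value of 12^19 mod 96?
0

Repeated squaring. Binary of 19 = 10011.
12^1 ≡ 12 (mod 96); 12^2 ≡ 48 (mod 96); 12^4 ≡ 0 (mod 96); 12^8 ≡ 0 (mod 96); 12^16 ≡ 0 (mod 96)
12^19 = 12^1 × 12^2 × 12^16 ≡ 0 (mod 96)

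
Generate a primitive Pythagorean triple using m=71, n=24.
(4465, 3408, 5617)

Euclid's formula: a = m² - n², b = 2mn, c = m² + n²
m = 71, n = 24
a = 71² - 24² = 5041 - 576 = 4465
b = 2 × 71 × 24 = 3408
c = 71² + 24² = 5041 + 576 = 5617
Verification: 4465² + 3408² = 19936225 + 11614464 = 31550689 = 5617² ✓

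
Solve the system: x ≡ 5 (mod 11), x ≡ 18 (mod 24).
258

Using Chinese Remainder Theorem:
M = 11 × 24 = 264
M1 = 24, M2 = 11
y1 = 24^(-1) mod 11 = 6
y2 = 11^(-1) mod 24 = 11
x = (5×24×6 + 18×11×11) mod 264 = 258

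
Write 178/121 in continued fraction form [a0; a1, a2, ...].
[1; 2, 8, 7]

Euclidean algorithm steps:
178 = 1 × 121 + 57
121 = 2 × 57 + 7
57 = 8 × 7 + 1
7 = 7 × 1 + 0
Continued fraction: [1; 2, 8, 7]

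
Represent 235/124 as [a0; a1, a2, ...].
[1; 1, 8, 1, 1, 6]

Euclidean algorithm steps:
235 = 1 × 124 + 111
124 = 1 × 111 + 13
111 = 8 × 13 + 7
13 = 1 × 7 + 6
7 = 1 × 6 + 1
6 = 6 × 1 + 0
Continued fraction: [1; 1, 8, 1, 1, 6]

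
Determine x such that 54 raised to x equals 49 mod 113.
16

Baby-step giant-step with step n = ⌈√113⌉ = 11.
Baby steps 54^j mod 113 (j:value) for j=0..10: 0:1, 1:54, 2:91, 3:55, 4:32, 5:33, 6:87, 7:65, 8:7, 9:39, 10:72.
Giant-step multiplier: 54^(-11) ≡ 54^(112-11) = 54^101 ≡ 86 (mod 113).
Giant steps γ_i = 49·86^i mod 113: γ_0=49, γ_1=33 (in table at j=5).
x = i·n + j = 1·11 + 5 = 16.
Check: 54^16 ≡ 49 (mod 113).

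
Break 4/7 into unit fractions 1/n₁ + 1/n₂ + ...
1/2 + 1/14

Greedy algorithm:
4/7: ceiling(7/4) = 2, use 1/2
1/14: ceiling(14/1) = 14, use 1/14
Result: 4/7 = 1/2 + 1/14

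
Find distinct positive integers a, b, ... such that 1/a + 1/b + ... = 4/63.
1/16 + 1/1008

Greedy algorithm:
4/63: ceiling(63/4) = 16, use 1/16
1/1008: ceiling(1008/1) = 1008, use 1/1008
Result: 4/63 = 1/16 + 1/1008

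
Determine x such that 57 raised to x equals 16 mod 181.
164

Baby-step giant-step with step n = ⌈√181⌉ = 14.
Baby steps 57^j mod 181 (j:value) for j=0..13: 0:1, 1:57, 2:172, 3:30, 4:81, 5:92, 6:176, 7:77, 8:45, 9:31, 10:138, 11:83, 12:25, 13:158.
Giant-step multiplier: 57^(-14) ≡ 57^(180-14) = 57^166 ≡ 37 (mod 181).
Giant steps γ_i = 16·37^i mod 181: γ_0=16, γ_1=49, γ_2=3, γ_3=111, γ_4=125, γ_5=100, γ_6=80, γ_7=64, γ_8=15, γ_9=12, γ_10=82, γ_11=138 (in table at j=10).
x = i·n + j = 11·14 + 10 = 164.
Check: 57^164 ≡ 16 (mod 181).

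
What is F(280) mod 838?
403

Matrix identity: Q^n = [[F_(n+1), F_n], [F_n, F_(n-1)]] with Q = [[1,1],[1,0]].
n = 280 = 100011000₂. Square-and-multiply, entries mod 838:
Q^1 = [[1,1],[1,0]]
Q^2 = (Q^1)² = [[2,1],[1,1]]
Q^4 = (Q^2)² = [[5,3],[3,2]]
Q^8 = (Q^4)² = [[34,21],[21,13]]
Q^17 = (Q^8)²·Q = [[70,759],[759,149]]
Q^35 = (Q^17)²·Q = [[544,247],[247,297]]
Q^70 = (Q^35)² = [[795,741],[741,54]]
Q^140 = (Q^70)² = [[364,609],[609,593]]
Q^280 = (Q^140)² = [[577,403],[403,174]]
F_280 mod 838 = Q^280[0][1] = 403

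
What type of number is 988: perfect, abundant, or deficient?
deficient

Proper divisors of 988: sum = 1 + 2 + 4 + 13 + 19 + 26 + 38 + 52 + 76 + 247 + 494 = 972
Since 972 < 988, 988 is deficient.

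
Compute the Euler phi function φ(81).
54

81 = 3^4
φ(n) = n × ∏(1 - 1/p) for each prime p dividing n
φ(81) = 81 × (1 - 1/3) = 54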